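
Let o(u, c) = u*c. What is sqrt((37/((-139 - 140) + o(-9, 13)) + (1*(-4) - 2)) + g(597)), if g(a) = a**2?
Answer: sqrt(1552491061)/66 ≈ 597.00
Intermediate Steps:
o(u, c) = c*u
sqrt((37/((-139 - 140) + o(-9, 13)) + (1*(-4) - 2)) + g(597)) = sqrt((37/((-139 - 140) + 13*(-9)) + (1*(-4) - 2)) + 597**2) = sqrt((37/(-279 - 117) + (-4 - 2)) + 356409) = sqrt((37/(-396) - 6) + 356409) = sqrt((-1/396*37 - 6) + 356409) = sqrt((-37/396 - 6) + 356409) = sqrt(-2413/396 + 356409) = sqrt(141135551/396) = sqrt(1552491061)/66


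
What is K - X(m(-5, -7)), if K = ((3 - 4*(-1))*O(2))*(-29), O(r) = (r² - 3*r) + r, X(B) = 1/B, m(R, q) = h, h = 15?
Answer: -1/15 ≈ -0.066667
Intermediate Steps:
m(R, q) = 15
O(r) = r² - 2*r
K = 0 (K = ((3 - 4*(-1))*(2*(-2 + 2)))*(-29) = ((3 + 4)*(2*0))*(-29) = (7*0)*(-29) = 0*(-29) = 0)
K - X(m(-5, -7)) = 0 - 1/15 = -1/15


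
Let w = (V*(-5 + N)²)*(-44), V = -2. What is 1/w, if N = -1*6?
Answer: 1/10648 ≈ 9.3914e-5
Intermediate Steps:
N = -6
w = 10648 (w = -2*(-5 - 6)²*(-44) = -2*(-11)²*(-44) = -2*121*(-44) = -242*(-44) = 10648)
1/w = 1/10648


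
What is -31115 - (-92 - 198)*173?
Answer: 19055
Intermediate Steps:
-31115 - (-92 - 198)*173 = -31115 - (-290)*173 = -31115 - 1*(-50170) = -31115 + 50170 = 19055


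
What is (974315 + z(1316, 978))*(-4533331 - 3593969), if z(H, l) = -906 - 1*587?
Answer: -7906416240600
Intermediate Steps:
z(H, l) = -1493 (z(H, l) = -906 - 587 = -1493)
(974315 + z(1316, 978))*(-4533331 - 3593969) = (974315 - 1493)*(-4533331 - 3593969) = 972822*(-8127300) = -7906416240600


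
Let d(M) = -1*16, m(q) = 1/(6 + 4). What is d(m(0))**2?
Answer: 256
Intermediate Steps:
m(q) = 1/10
d(M) = -16
d(m(0))**2 = (-16)**2 = 256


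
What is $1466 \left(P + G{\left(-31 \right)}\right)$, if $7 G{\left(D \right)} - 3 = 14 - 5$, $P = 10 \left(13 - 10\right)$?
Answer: $\frac{325452}{7} \approx 46493.0$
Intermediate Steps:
$P = 30$ ($P = 10 \cdot 3 = 30$)
$G{\left(D \right)} = \frac{12}{7}$ ($G{\left(D \right)} = \frac{3}{7} + \frac{14 - 5}{7} = \frac{3}{7} + \frac{1}{7} \cdot 9 = \frac{3}{7} + \frac{9}{7} = \frac{12}{7}$)
$1466 \left(P + G{\left(-31 \right)}\right) = 1466 \left(30 + \frac{12}{7}\right) = 1466 \cdot \frac{222}{7} = \frac{325452}{7}$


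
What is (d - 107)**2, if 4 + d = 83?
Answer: 784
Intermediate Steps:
d = 79 (d = -4 + 83 = 79)
(d - 107)**2 = (79 - 107)**2 = (-28)**2 = 784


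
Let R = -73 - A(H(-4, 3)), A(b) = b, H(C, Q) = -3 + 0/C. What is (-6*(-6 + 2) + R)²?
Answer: 2116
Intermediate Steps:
H(C, Q) = -3 (H(C, Q) = -3 + 0 = -3)
R = -70 (R = -73 - 1*(-3) = -73 + 3 = -70)
(-6*(-6 + 2) + R)² = (-6*(-6 + 2) - 70)² = (-6*(-4) - 70)² = (24 - 70)² = (-46)² = 2116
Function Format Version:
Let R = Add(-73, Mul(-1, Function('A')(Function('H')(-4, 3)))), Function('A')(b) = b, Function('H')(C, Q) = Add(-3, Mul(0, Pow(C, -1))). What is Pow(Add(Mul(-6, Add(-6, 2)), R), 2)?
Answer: 2116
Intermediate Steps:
Function('H')(C, Q) = -3 (Function('H')(C, Q) = Add(-3, 0) = -3)
R = -70 (R = Add(-73, Mul(-1, -3)) = Add(-73, 3) = -70)
Pow(Add(Mul(-6, Add(-6, 2)), R), 2) = Pow(Add(Mul(-6, Add(-6, 2)), -70), 2) = Pow(Add(Mul(-6, -4), -70), 2) = Pow(Add(24, -70), 2) = Pow(-46, 2) = 2116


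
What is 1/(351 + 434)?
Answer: 1/785 ≈ 0.0012739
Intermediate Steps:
1/(351 + 434) = 1/785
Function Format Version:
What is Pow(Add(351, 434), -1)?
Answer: Rational(1, 785) ≈ 0.0012739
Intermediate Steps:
Pow(Add(351, 434), -1) = Pow(785, -1) = Rational(1, 785)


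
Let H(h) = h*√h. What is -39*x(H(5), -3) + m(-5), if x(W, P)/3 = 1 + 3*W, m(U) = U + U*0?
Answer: -122 - 1755*√5 ≈ -4046.3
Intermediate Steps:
H(h) = h^(3/2)
m(U) = U (m(U) = U + 0 = U)
x(W, P) = 3 + 9*W (x(W, P) = 3*(1 + 3*W) = 3 + 9*W)
-39*x(H(5), -3) + m(-5) = -39*(3 + 9*5^(3/2)) - 5 = -39*(3 + 9*(5*√5)) - 5 = -39*(3 + 45*√5) - 5 = (-117 - 1755*√5) - 5 = -122 - 1755*√5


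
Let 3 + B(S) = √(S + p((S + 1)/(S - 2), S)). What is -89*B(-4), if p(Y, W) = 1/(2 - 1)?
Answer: 267 - 89*I*√3 ≈ 267.0 - 154.15*I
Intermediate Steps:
p(Y, W) = 1 (p(Y, W) = 1/1 = 1)
B(S) = -3 + √(1 + S) (B(S) = -3 + √(S + 1) = -3 + √(1 + S))
-89*B(-4) = -89*(-3 + √(1 - 4)) = -89*(-3 + √(-3)) = -89*(-3 + I*√3) = 267 - 89*I*√3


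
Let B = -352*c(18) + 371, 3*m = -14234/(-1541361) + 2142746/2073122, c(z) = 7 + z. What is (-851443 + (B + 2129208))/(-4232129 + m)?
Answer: -1521027589373391042/5071300618645090675 ≈ -0.29993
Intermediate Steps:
m = 1666126967927/4793144098563 (m = (-14234/(-1541361) + 2142746/2073122)/3 = (-14234*(-1/1541361) + 2142746*(1/2073122))/3 = (14234/1541361 + 1071373/1036561)/3 = (1/3)*(1666126967927/1597714699521) = 1666126967927/4793144098563 ≈ 0.34761)
B = -8429 (B = -352*(7 + 18) + 371 = -352*25 + 371 = -8800 + 371 = -8429)
(-851443 + (B + 2129208))/(-4232129 + m) = (-851443 + (-8429 + 2129208))/(-4232129 + 1666126967927/4793144098563) = (-851443 + 2120779)/(-20285202474580362700/4793144098563) = 1269336*(-4793144098563/20285202474580362700) = -1521027589373391042/5071300618645090675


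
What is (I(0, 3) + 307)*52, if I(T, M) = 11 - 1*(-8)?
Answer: 16952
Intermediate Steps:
I(T, M) = 19 (I(T, M) = 11 + 8 = 19)
(I(0, 3) + 307)*52 = (19 + 307)*52 = 326*52 = 16952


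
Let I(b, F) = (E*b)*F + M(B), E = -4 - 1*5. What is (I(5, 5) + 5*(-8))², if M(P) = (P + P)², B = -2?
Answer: 62001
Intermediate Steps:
M(P) = 4*P² (M(P) = (2*P)² = 4*P²)
E = -9 (E = -4 - 5 = -9)
I(b, F) = 16 - 9*F*b (I(b, F) = (-9*b)*F + 4*(-2)² = -9*F*b + 4*4 = -9*F*b + 16 = 16 - 9*F*b)
(I(5, 5) + 5*(-8))² = ((16 - 9*5*5) + 5*(-8))² = ((16 - 225) - 40)² = (-209 - 40)² = (-249)² = 62001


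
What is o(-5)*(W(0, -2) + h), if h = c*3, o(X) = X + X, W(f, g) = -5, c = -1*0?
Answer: 50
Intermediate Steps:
c = 0
o(X) = 2*X
h = 0 (h = 0*3 = 0)
o(-5)*(W(0, -2) + h) = (2*(-5))*(-5 + 0) = -10*(-5) = 50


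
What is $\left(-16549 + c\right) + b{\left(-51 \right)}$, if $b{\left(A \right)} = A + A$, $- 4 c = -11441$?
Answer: $- \frac{55163}{4} \approx -13791.0$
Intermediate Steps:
$c = \frac{11441}{4}$ ($c = \left(- \frac{1}{4}\right) \left(-11441\right) = \frac{11441}{4} \approx 2860.3$)
$b{\left(A \right)} = 2 A$
$\left(-16549 + c\right) + b{\left(-51 \right)} = \left(-16549 + \frac{11441}{4}\right) + 2 \left(-51\right) = - \frac{54755}{4} - 102 = - \frac{55163}{4}$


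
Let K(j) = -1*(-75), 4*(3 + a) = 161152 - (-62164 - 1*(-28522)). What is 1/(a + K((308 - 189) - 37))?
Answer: 2/97541 ≈ 2.0504e-5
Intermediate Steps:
a = 97391/2 (a = -3 + (161152 - (-62164 - 1*(-28522)))/4 = -3 + (161152 - (-62164 + 28522))/4 = -3 + (161152 - 1*(-33642))/4 = -3 + (161152 + 33642)/4 = -3 + (¼)*194794 = -3 + 97397/2 = 97391/2 ≈ 48696.)
K(j) = 75
1/(a + K((308 - 189) - 37)) = 1/(97391/2 + 75) = 1/(97541/2) = 2/97541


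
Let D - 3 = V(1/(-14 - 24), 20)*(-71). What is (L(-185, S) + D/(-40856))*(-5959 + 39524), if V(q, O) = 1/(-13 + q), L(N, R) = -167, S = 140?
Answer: -22672254084599/4044744 ≈ -5.6054e+6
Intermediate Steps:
D = 4183/495 (D = 3 - 71/(-13 + 1/(-14 - 24)) = 3 - 71/(-13 + 1/(-38)) = 3 - 71/(-13 - 1/38) = 3 - 71/(-495/38) = 3 - 38/495*(-71) = 3 + 2698/495 = 4183/495 ≈ 8.4505)
(L(-185, S) + D/(-40856))*(-5959 + 39524) = (-167 + (4183/495)/(-40856))*(-5959 + 39524) = (-167 + (4183/495)*(-1/40856))*33565 = (-167 - 4183/20223720)*33565 = -3377365423/20223720*33565 = -22672254084599/4044744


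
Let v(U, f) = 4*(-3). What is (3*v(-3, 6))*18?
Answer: -648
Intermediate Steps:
v(U, f) = -12
(3*v(-3, 6))*18 = (3*(-12))*18 = -36*18 = -648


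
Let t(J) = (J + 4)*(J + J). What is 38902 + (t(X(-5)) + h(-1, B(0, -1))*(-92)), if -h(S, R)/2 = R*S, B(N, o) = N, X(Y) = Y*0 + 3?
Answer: 38944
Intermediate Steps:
X(Y) = 3 (X(Y) = 0 + 3 = 3)
t(J) = 2*J*(4 + J) (t(J) = (4 + J)*(2*J) = 2*J*(4 + J))
h(S, R) = -2*R*S
38902 + (t(X(-5)) + h(-1, B(0, -1))*(-92)) = 38902 + (2*3*(4 + 3) - 2*0*(-1)*(-92)) = 38902 + (2*3*7 + 0*(-92)) = 38902 + (42 + 0) = 38902 + 42 = 38944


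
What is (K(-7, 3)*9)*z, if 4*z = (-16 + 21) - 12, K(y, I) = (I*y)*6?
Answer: 3969/2 ≈ 1984.5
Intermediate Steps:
K(y, I) = 6*I*y
z = -7/4 (z = ((-16 + 21) - 12)/4 = (5 - 12)/4 = (¼)*(-7) = -7/4 ≈ -1.7500)
(K(-7, 3)*9)*z = ((6*3*(-7))*9)*(-7/4) = -126*9*(-7/4) = -1134*(-7/4) = 3969/2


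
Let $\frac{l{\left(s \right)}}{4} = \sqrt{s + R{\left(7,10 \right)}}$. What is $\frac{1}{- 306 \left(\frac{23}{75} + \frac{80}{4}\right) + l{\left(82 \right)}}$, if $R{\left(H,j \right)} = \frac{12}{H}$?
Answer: $- \frac{13592775}{84460399006} - \frac{625 \sqrt{4102}}{42230199503} \approx -0.00016188$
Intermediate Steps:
$l{\left(s \right)} = 4 \sqrt{\frac{12}{7} + s}$ ($l{\left(s \right)} = 4 \sqrt{s + \frac{12}{7}} = 4 \sqrt{\frac{12}{7} + s}$)
$\frac{1}{- 306 \left(\frac{23}{75} + \frac{80}{4}\right) + l{\left(82 \right)}} = \frac{1}{- 306 \left(\frac{23}{75} + \frac{80}{4}\right) + \frac{4 \sqrt{84 + 49 \cdot 82}}{7}} = \frac{1}{- 306 \left(23 \cdot \frac{1}{75} + 80 \cdot \frac{1}{4}\right) + \frac{4 \sqrt{84 + 4018}}{7}} = \frac{1}{- 306 \left(\frac{23}{75} + 20\right) + \frac{4 \sqrt{4102}}{7}} = \frac{1}{\left(-306\right) \frac{1523}{75} + \frac{4 \sqrt{4102}}{7}} = \frac{1}{- \frac{155346}{25} + \frac{4 \sqrt{4102}}{7}}$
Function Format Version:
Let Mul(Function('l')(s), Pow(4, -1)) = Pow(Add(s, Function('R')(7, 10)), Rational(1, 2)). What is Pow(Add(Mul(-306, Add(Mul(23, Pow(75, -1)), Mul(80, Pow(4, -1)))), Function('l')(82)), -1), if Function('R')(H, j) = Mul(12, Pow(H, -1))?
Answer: Add(Rational(-13592775, 84460399006), Mul(Rational(-625, 42230199503), Pow(4102, Rational(1, 2)))) ≈ -0.00016188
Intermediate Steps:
Function('l')(s) = Mul(4, Pow(Add(Rational(12, 7), s), Rational(1, 2))) (Function('l')(s) = Mul(4, Pow(Add(s, Mul(12, Pow(7, -1))), Rational(1, 2))) = Mul(4, Pow(Add(s, Mul(12, Rational(1, 7))), Rational(1, 2))) = Mul(4, Pow(Add(s, Rational(12, 7)), Rational(1, 2))) = Mul(4, Pow(Add(Rational(12, 7), s), Rational(1, 2))))
Pow(Add(Mul(-306, Add(Mul(23, Pow(75, -1)), Mul(80, Pow(4, -1)))), Function('l')(82)), -1) = Pow(Add(Mul(-306, Add(Mul(23, Pow(75, -1)), Mul(80, Pow(4, -1)))), Mul(Rational(4, 7), Pow(Add(84, Mul(49, 82)), Rational(1, 2)))), -1) = Pow(Add(Mul(-306, Add(Mul(23, Rational(1, 75)), Mul(80, Rational(1, 4)))), Mul(Rational(4, 7), Pow(Add(84, 4018), Rational(1, 2)))), -1) = Pow(Add(Mul(-306, Add(Rational(23, 75), 20)), Mul(Rational(4, 7), Pow(4102, Rational(1, 2)))), -1) = Pow(Add(Mul(-306, Rational(1523, 75)), Mul(Rational(4, 7), Pow(4102, Rational(1, 2)))), -1) = Pow(Add(Rational(-155346, 25), Mul(Rational(4, 7), Pow(4102, Rational(1, 2)))), -1)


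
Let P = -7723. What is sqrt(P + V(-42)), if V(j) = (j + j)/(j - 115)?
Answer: I*sqrt(190351039)/157 ≈ 87.878*I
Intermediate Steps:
V(j) = 2*j/(-115 + j) (V(j) = (2*j)/(-115 + j) = 2*j/(-115 + j))
sqrt(P + V(-42)) = sqrt(-7723 + 2*(-42)/(-115 - 42)) = sqrt(-7723 + 2*(-42)/(-157)) = sqrt(-7723 + 2*(-42)*(-1/157)) = sqrt(-7723 + 84/157) = sqrt(-1212427/157) = I*sqrt(190351039)/157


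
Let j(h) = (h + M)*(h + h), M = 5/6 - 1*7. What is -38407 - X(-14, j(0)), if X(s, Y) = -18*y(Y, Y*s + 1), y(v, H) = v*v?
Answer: -38407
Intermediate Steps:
M = -37/6 (M = 5*(⅙) - 7 = ⅚ - 7 = -37/6 ≈ -6.1667)
j(h) = 2*h*(-37/6 + h) (j(h) = (h - 37/6)*(h + h) = (-37/6 + h)*(2*h) = 2*h*(-37/6 + h))
y(v, H) = v²
X(s, Y) = -18*Y²
-38407 - X(-14, j(0)) = -38407 - (-18)*((⅓)*0*(-37 + 6*0))² = -38407 - (-18)*((⅓)*0*(-37 + 0))² = -38407 - (-18)*((⅓)*0*(-37))² = -38407 - (-18)*0² = -38407 - (-18)*0 = -38407 - 1*0 = -38407 + 0 = -38407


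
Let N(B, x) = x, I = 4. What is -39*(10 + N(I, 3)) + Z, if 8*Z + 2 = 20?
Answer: -2019/4 ≈ -504.75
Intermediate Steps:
Z = 9/4 (Z = -¼ + (⅛)*20 = -¼ + 5/2 = 9/4 ≈ 2.2500)
-39*(10 + N(I, 3)) + Z = -39*(10 + 3) + 9/4 = -39*13 + 9/4 = -507 + 9/4 = -2019/4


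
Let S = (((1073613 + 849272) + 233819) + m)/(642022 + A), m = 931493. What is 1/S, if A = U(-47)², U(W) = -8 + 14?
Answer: 642058/3088197 ≈ 0.20791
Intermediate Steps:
U(W) = 6
A = 36 (A = 6² = 36)
S = 3088197/642058 (S = (((1073613 + 849272) + 233819) + 931493)/(642022 + 36) = ((1922885 + 233819) + 931493)/642058 = (2156704 + 931493)*(1/642058) = 3088197*(1/642058) = 3088197/642058 ≈ 4.8098)
1/S = 1/(3088197/642058) = 642058/3088197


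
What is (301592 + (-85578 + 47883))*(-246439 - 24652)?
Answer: -71540101627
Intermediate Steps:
(301592 + (-85578 + 47883))*(-246439 - 24652) = (301592 - 37695)*(-271091) = 263897*(-271091) = -71540101627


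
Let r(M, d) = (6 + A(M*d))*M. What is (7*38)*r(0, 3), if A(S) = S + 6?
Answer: 0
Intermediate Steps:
A(S) = 6 + S
r(M, d) = M*(12 + M*d) (r(M, d) = (6 + (6 + M*d))*M = (12 + M*d)*M = M*(12 + M*d))
(7*38)*r(0, 3) = (7*38)*(0*(12 + 0*3)) = 266*(0*(12 + 0)) = 266*(0*12) = 266*0 = 0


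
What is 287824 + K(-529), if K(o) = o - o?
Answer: 287824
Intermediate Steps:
K(o) = 0
287824 + K(-529) = 287824 + 0 = 287824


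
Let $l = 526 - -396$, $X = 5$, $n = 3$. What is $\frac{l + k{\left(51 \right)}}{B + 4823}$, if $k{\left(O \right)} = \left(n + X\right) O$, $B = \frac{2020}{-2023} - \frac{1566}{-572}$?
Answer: $\frac{769508740}{2791487983} \approx 0.27566$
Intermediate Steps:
$B = \frac{1006289}{578578}$ ($B = 2020 \left(- \frac{1}{2023}\right) - - \frac{783}{286} = - \frac{2020}{2023} + \frac{783}{286} = \frac{1006289}{578578} \approx 1.7392$)
$k{\left(O \right)} = 8 O$ ($k{\left(O \right)} = \left(3 + 5\right) O = 8 O$)
$l = 922$ ($l = 526 + 396 = 922$)
$\frac{l + k{\left(51 \right)}}{B + 4823} = \frac{922 + 8 \cdot 51}{\frac{1006289}{578578} + 4823} = \frac{922 + 408}{\frac{2791487983}{578578}} = 1330 \cdot \frac{578578}{2791487983} = \frac{769508740}{2791487983}$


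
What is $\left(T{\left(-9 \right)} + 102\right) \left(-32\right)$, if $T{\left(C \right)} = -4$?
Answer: $-3136$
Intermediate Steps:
$\left(T{\left(-9 \right)} + 102\right) \left(-32\right) = \left(-4 + 102\right) \left(-32\right) = 98 \left(-32\right) = -3136$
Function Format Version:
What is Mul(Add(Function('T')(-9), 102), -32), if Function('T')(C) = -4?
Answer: -3136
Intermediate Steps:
Mul(Add(Function('T')(-9), 102), -32) = Mul(Add(-4, 102), -32) = Mul(98, -32) = -3136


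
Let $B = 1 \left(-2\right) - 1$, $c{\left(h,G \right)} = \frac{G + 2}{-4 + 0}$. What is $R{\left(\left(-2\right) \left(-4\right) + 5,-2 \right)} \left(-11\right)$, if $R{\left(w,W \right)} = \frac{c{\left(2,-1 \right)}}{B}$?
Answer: $- \frac{11}{12} \approx -0.91667$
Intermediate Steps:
$c{\left(h,G \right)} = - \frac{1}{2} - \frac{G}{4}$ ($c{\left(h,G \right)} = \frac{2 + G}{-4} = \left(2 + G\right) \left(- \frac{1}{4}\right) = - \frac{1}{2} - \frac{G}{4}$)
$B = -3$ ($B = -2 - 1 = -3$)
$R{\left(w,W \right)} = \frac{1}{12}$ ($R{\left(w,W \right)} = \frac{- \frac{1}{2} - - \frac{1}{4}}{-3} = \left(- \frac{1}{2} + \frac{1}{4}\right) \left(- \frac{1}{3}\right) = \left(- \frac{1}{4}\right) \left(- \frac{1}{3}\right) = \frac{1}{12}$)
$R{\left(\left(-2\right) \left(-4\right) + 5,-2 \right)} \left(-11\right) = \frac{1}{12} \left(-11\right) = - \frac{11}{12}$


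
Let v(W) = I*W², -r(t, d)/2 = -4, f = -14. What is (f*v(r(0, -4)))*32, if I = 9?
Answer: -258048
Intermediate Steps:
r(t, d) = 8 (r(t, d) = -2*(-4) = 8)
v(W) = 9*W²
(f*v(r(0, -4)))*32 = -126*8²*32 = -126*64*32 = -14*576*32 = -8064*32 = -258048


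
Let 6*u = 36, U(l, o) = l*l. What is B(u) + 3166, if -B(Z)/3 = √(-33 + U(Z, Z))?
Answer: 3166 - 3*√3 ≈ 3160.8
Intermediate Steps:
U(l, o) = l²
u = 6 (u = (⅙)*36 = 6)
B(Z) = -3*√(-33 + Z²)
B(u) + 3166 = -3*√(-33 + 6²) + 3166 = -3*√(-33 + 36) + 3166 = -3*√3 + 3166 = 3166 - 3*√3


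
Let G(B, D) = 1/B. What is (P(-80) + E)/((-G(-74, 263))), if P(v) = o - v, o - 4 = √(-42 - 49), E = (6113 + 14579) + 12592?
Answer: 2469232 + 74*I*√91 ≈ 2.4692e+6 + 705.92*I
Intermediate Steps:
E = 33284 (E = 20692 + 12592 = 33284)
o = 4 + I*√91 (o = 4 + √(-42 - 49) = 4 + √(-91) = 4 + I*√91 ≈ 4.0 + 9.5394*I)
P(v) = 4 - v + I*√91 (P(v) = (4 + I*√91) - v = 4 - v + I*√91)
(P(-80) + E)/((-G(-74, 263))) = ((4 - 1*(-80) + I*√91) + 33284)/((-1/(-74))) = ((4 + 80 + I*√91) + 33284)/((-1*(-1/74))) = ((84 + I*√91) + 33284)/(1/74) = (33368 + I*√91)*74 = 2469232 + 74*I*√91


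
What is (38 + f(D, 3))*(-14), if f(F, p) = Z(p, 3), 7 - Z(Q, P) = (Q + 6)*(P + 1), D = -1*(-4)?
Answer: -126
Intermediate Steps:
D = 4
Z(Q, P) = 7 - (1 + P)*(6 + Q) (Z(Q, P) = 7 - (Q + 6)*(P + 1) = 7 - (6 + Q)*(1 + P) = 7 - (1 + P)*(6 + Q))
f(F, p) = -17 - 4*p (f(F, p) = 1 - p - 6*3 - 1*3*p = 1 - p - 18 - 3*p = -17 - 4*p)
(38 + f(D, 3))*(-14) = (38 + (-17 - 4*3))*(-14) = (38 + (-17 - 12))*(-14) = (38 - 29)*(-14) = 9*(-14) = -126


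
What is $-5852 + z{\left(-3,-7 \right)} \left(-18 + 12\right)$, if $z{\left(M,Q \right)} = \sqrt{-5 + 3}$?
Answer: $-5852 - 6 i \sqrt{2} \approx -5852.0 - 8.4853 i$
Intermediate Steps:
$z{\left(M,Q \right)} = i \sqrt{2}$ ($z{\left(M,Q \right)} = \sqrt{-2} = i \sqrt{2}$)
$-5852 + z{\left(-3,-7 \right)} \left(-18 + 12\right) = -5852 + i \sqrt{2} \left(-18 + 12\right) = -5852 + i \sqrt{2} \left(-6\right) = -5852 - 6 i \sqrt{2}$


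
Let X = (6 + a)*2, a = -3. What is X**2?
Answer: 36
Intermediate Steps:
X = 6 (X = (6 - 3)*2 = 3*2 = 6)
X**2 = 6**2 = 36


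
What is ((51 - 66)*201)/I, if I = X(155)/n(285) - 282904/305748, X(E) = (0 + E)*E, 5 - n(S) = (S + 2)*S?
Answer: 3769824684690/1524215693 ≈ 2473.3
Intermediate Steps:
n(S) = 5 - S*(2 + S) (n(S) = 5 - (S + 2)*S = 5 - (2 + S)*S = 5 - S*(2 + S))
X(E) = E² (X(E) = E*E = E²)
I = -1524215693/1250356446 (I = 155²/(5 - 1*285² - 2*285) - 282904/305748 = 24025/(5 - 1*81225 - 570) - 282904*1/305748 = 24025/(5 - 81225 - 570) - 70726/76437 = 24025/(-81790) - 70726/76437 = 24025*(-1/81790) - 70726/76437 = -4805/16358 - 70726/76437 = -1524215693/1250356446 ≈ -1.2190)
((51 - 66)*201)/I = ((51 - 66)*201)/(-1524215693/1250356446) = -15*201*(-1250356446/1524215693) = -3015*(-1250356446/1524215693) = 3769824684690/1524215693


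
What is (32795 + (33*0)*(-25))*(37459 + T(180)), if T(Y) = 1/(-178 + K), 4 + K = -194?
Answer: 461903899485/376 ≈ 1.2285e+9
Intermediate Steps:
K = -198 (K = -4 - 194 = -198)
T(Y) = -1/376 (T(Y) = 1/(-178 - 198) = 1/(-376) = -1/376)
(32795 + (33*0)*(-25))*(37459 + T(180)) = (32795 + (33*0)*(-25))*(37459 - 1/376) = (32795 + 0*(-25))*(14084583/376) = (32795 + 0)*(14084583/376) = 32795*(14084583/376) = 461903899485/376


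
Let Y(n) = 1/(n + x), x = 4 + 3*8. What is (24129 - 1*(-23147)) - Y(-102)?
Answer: 3498425/74 ≈ 47276.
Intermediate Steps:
x = 28 (x = 4 + 24 = 28)
Y(n) = 1/(28 + n) (Y(n) = 1/(n + 28) = 1/(28 + n))
(24129 - 1*(-23147)) - Y(-102) = (24129 - 1*(-23147)) - 1/(28 - 102) = (24129 + 23147) - 1/(-74) = 47276 - 1*(-1/74) = 47276 + 1/74 = 3498425/74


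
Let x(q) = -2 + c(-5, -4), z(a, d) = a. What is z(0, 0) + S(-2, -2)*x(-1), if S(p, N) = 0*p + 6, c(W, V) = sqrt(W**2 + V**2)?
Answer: -12 + 6*sqrt(41) ≈ 26.419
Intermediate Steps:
c(W, V) = sqrt(V**2 + W**2)
S(p, N) = 6 (S(p, N) = 0 + 6 = 6)
x(q) = -2 + sqrt(41) (x(q) = -2 + sqrt((-4)**2 + (-5)**2) = -2 + sqrt(16 + 25) = -2 + sqrt(41))
z(0, 0) + S(-2, -2)*x(-1) = 0 + 6*(-2 + sqrt(41)) = 0 + (-12 + 6*sqrt(41)) = -12 + 6*sqrt(41)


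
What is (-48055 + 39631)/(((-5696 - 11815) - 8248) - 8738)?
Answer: 936/3833 ≈ 0.24420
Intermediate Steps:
(-48055 + 39631)/(((-5696 - 11815) - 8248) - 8738) = -8424/((-17511 - 8248) - 8738) = -8424/(-25759 - 8738) = -8424/(-34497) = -8424*(-1/34497) = 936/3833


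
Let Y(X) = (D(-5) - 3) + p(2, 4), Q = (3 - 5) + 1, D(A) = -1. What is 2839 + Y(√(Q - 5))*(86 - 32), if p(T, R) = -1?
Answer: 2569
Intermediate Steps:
Q = -1 (Q = -2 + 1 = -1)
Y(X) = -5 (Y(X) = (-1 - 3) - 1 = -4 - 1 = -5)
2839 + Y(√(Q - 5))*(86 - 32) = 2839 - 5*(86 - 32) = 2839 - 5*54 = 2839 - 270 = 2569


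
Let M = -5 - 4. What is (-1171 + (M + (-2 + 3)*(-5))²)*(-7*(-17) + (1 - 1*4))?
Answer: -113100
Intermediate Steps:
M = -9
(-1171 + (M + (-2 + 3)*(-5))²)*(-7*(-17) + (1 - 1*4)) = (-1171 + (-9 + (-2 + 3)*(-5))²)*(-7*(-17) + (1 - 1*4)) = (-1171 + (-9 + 1*(-5))²)*(119 + (1 - 4)) = (-1171 + (-9 - 5)²)*(119 - 3) = (-1171 + (-14)²)*116 = (-1171 + 196)*116 = -975*116 = -113100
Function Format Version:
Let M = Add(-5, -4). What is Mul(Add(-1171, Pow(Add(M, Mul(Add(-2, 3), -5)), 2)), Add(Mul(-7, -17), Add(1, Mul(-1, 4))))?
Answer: -113100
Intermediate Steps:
M = -9
Mul(Add(-1171, Pow(Add(M, Mul(Add(-2, 3), -5)), 2)), Add(Mul(-7, -17), Add(1, Mul(-1, 4)))) = Mul(Add(-1171, Pow(Add(-9, Mul(Add(-2, 3), -5)), 2)), Add(Mul(-7, -17), Add(1, Mul(-1, 4)))) = Mul(Add(-1171, Pow(Add(-9, Mul(1, -5)), 2)), Add(119, Add(1, -4))) = Mul(Add(-1171, Pow(Add(-9, -5), 2)), Add(119, -3)) = Mul(Add(-1171, Pow(-14, 2)), 116) = Mul(Add(-1171, 196), 116) = Mul(-975, 116) = -113100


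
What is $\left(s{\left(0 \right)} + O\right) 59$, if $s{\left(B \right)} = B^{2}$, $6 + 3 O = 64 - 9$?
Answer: $\frac{2891}{3} \approx 963.67$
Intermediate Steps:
$O = \frac{49}{3}$ ($O = -2 + \frac{64 - 9}{3} = -2 + \frac{1}{3} \cdot 55 = -2 + \frac{55}{3} = \frac{49}{3} \approx 16.333$)
$\left(s{\left(0 \right)} + O\right) 59 = \left(0^{2} + \frac{49}{3}\right) 59 = \left(0 + \frac{49}{3}\right) 59 = \frac{49}{3} \cdot 59 = \frac{2891}{3}$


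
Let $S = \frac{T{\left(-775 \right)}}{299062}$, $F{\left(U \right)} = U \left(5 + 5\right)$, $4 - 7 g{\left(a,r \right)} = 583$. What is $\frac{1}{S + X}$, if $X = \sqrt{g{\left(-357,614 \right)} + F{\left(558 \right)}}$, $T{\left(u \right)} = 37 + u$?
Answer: $\frac{128746191}{286805562222038} + \frac{22359519961 \sqrt{269367}}{860416686666114} \approx 0.013488$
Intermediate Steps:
$g{\left(a,r \right)} = - \frac{579}{7}$ ($g{\left(a,r \right)} = \frac{4}{7} - \frac{583}{7} = - \frac{579}{7}$)
$F{\left(U \right)} = 10 U$ ($F{\left(U \right)} = U 10 = 10 U$)
$X = \frac{\sqrt{269367}}{7}$ ($X = \sqrt{- \frac{579}{7} + 10 \cdot 558} = \sqrt{- \frac{579}{7} + 5580} = \sqrt{\frac{38481}{7}} = \frac{\sqrt{269367}}{7} \approx 74.144$)
$S = - \frac{369}{149531}$ ($S = \frac{37 - 775}{299062} = \left(-738\right) \frac{1}{299062} = - \frac{369}{149531} \approx -0.0024677$)
$\frac{1}{S + X} = \frac{1}{- \frac{369}{149531} + \frac{\sqrt{269367}}{7}}$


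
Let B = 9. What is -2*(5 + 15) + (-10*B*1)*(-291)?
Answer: 26150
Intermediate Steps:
-2*(5 + 15) + (-10*B*1)*(-291) = -2*(5 + 15) + (-10*9*1)*(-291) = -2*20 - 90*1*(-291) = -40 - 90*(-291) = -40 + 26190 = 26150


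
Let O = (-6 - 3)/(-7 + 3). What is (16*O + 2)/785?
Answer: 38/785 ≈ 0.048408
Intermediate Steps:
O = 9/4 (O = -9/(-4) = -9*(-1/4) = 9/4 ≈ 2.2500)
(16*O + 2)/785 = (16*(9/4) + 2)/785 = (36 + 2)*(1/785) = 38*(1/785) = 38/785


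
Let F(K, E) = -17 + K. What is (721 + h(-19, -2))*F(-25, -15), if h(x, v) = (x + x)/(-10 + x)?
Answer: -879774/29 ≈ -30337.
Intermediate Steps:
h(x, v) = 2*x/(-10 + x) (h(x, v) = (2*x)/(-10 + x) = 2*x/(-10 + x))
(721 + h(-19, -2))*F(-25, -15) = (721 + 2*(-19)/(-10 - 19))*(-17 - 25) = (721 + 2*(-19)/(-29))*(-42) = (721 + 2*(-19)*(-1/29))*(-42) = (721 + 38/29)*(-42) = (20947/29)*(-42) = -879774/29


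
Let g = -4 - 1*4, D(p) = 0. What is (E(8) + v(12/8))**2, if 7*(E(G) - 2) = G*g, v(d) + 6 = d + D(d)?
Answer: 26569/196 ≈ 135.56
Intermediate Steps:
g = -8 (g = -4 - 4 = -8)
v(d) = -6 + d (v(d) = -6 + (d + 0) = -6 + d)
E(G) = 2 - 8*G/7 (E(G) = 2 + (G*(-8))/7 = 2 + (-8*G)/7 = 2 - 8*G/7)
(E(8) + v(12/8))**2 = ((2 - 8/7*8) + (-6 + 12/8))**2 = ((2 - 64/7) + (-6 + 12*(1/8)))**2 = (-50/7 + (-6 + 3/2))**2 = (-50/7 - 9/2)**2 = (-163/14)**2 = 26569/196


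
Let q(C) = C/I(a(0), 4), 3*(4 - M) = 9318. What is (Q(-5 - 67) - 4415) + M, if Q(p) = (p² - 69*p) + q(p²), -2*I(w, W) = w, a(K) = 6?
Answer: 907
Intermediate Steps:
M = -3102 (M = 4 - ⅓*9318 = 4 - 3106 = -3102)
I(w, W) = -w/2
q(C) = -C/3 (q(C) = C/((-½*6)) = C/(-3) = C*(-⅓) = -C/3)
Q(p) = -69*p + 2*p²/3 (Q(p) = (p² - 69*p) - p²/3 = -69*p + 2*p²/3)
(Q(-5 - 67) - 4415) + M = ((-5 - 67)*(-207 + 2*(-5 - 67))/3 - 4415) - 3102 = ((⅓)*(-72)*(-207 + 2*(-72)) - 4415) - 3102 = ((⅓)*(-72)*(-207 - 144) - 4415) - 3102 = ((⅓)*(-72)*(-351) - 4415) - 3102 = (8424 - 4415) - 3102 = 4009 - 3102 = 907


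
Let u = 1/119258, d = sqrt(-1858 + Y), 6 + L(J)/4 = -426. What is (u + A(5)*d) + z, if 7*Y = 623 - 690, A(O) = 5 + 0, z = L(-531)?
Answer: -206077823/119258 + 5*I*sqrt(91511)/7 ≈ -1728.0 + 216.08*I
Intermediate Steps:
L(J) = -1728 (L(J) = -24 + 4*(-426) = -24 - 1704 = -1728)
z = -1728
A(O) = 5
Y = -67/7 (Y = (623 - 690)/7 = (1/7)*(-67) = -67/7 ≈ -9.5714)
d = I*sqrt(91511)/7 (d = sqrt(-1858 - 67/7) = sqrt(-13073/7) = I*sqrt(91511)/7 ≈ 43.215*I)
u = 1/119258 ≈ 8.3852e-6
(u + A(5)*d) + z = (1/119258 + 5*(I*sqrt(91511)/7)) - 1728 = (1/119258 + 5*I*sqrt(91511)/7) - 1728 = -206077823/119258 + 5*I*sqrt(91511)/7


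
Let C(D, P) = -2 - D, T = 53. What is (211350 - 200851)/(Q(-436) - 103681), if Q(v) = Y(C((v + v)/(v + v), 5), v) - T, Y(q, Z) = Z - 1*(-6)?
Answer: -10499/104164 ≈ -0.10079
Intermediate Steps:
Y(q, Z) = 6 + Z (Y(q, Z) = Z + 6 = 6 + Z)
Q(v) = -47 + v (Q(v) = (6 + v) - 1*53 = (6 + v) - 53 = -47 + v)
(211350 - 200851)/(Q(-436) - 103681) = (211350 - 200851)/((-47 - 436) - 103681) = 10499/(-483 - 103681) = 10499/(-104164) = 10499*(-1/104164) = -10499/104164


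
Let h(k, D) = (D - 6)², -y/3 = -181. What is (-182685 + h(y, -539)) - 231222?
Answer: -116882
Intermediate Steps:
y = 543 (y = -3*(-181) = 543)
h(k, D) = (-6 + D)²
(-182685 + h(y, -539)) - 231222 = (-182685 + (-6 - 539)²) - 231222 = (-182685 + (-545)²) - 231222 = (-182685 + 297025) - 231222 = 114340 - 231222 = -116882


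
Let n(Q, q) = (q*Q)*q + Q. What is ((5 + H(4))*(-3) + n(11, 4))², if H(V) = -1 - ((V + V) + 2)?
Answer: 42025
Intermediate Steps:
H(V) = -3 - 2*V (H(V) = -1 - (2*V + 2) = -1 - (2 + 2*V) = -1 + (-2 - 2*V) = -3 - 2*V)
n(Q, q) = Q + Q*q² (n(Q, q) = (Q*q)*q + Q = Q*q² + Q = Q + Q*q²)
((5 + H(4))*(-3) + n(11, 4))² = ((5 + (-3 - 2*4))*(-3) + 11*(1 + 4²))² = ((5 + (-3 - 8))*(-3) + 11*(1 + 16))² = ((5 - 11)*(-3) + 11*17)² = (-6*(-3) + 187)² = (18 + 187)² = 205² = 42025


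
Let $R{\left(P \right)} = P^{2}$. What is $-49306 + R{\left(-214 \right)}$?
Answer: $-3510$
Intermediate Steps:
$-49306 + R{\left(-214 \right)} = -49306 + \left(-214\right)^{2} = -49306 + 45796 = -3510$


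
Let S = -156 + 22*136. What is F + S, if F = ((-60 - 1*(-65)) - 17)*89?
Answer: 1768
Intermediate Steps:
S = 2836 (S = -156 + 2992 = 2836)
F = -1068 (F = ((-60 + 65) - 17)*89 = (5 - 17)*89 = -12*89 = -1068)
F + S = -1068 + 2836 = 1768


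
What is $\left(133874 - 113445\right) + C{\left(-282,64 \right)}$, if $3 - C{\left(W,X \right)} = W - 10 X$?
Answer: $21354$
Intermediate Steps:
$C{\left(W,X \right)} = 3 - W + 10 X$ ($C{\left(W,X \right)} = 3 - \left(W - 10 X\right) = 3 - W + 10 X$)
$\left(133874 - 113445\right) + C{\left(-282,64 \right)} = \left(133874 - 113445\right) + \left(3 - -282 + 10 \cdot 64\right) = 20429 + \left(3 + 282 + 640\right) = 20429 + 925 = 21354$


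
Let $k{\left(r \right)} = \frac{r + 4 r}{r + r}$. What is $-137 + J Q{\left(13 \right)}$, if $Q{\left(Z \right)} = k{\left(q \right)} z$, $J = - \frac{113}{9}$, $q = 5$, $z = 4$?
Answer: $- \frac{2363}{9} \approx -262.56$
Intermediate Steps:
$J = - \frac{113}{9}$ ($J = \left(-113\right) \frac{1}{9} = - \frac{113}{9} \approx -12.556$)
$k{\left(r \right)} = \frac{5}{2}$ ($k{\left(r \right)} = \frac{5 r}{2 r} = 5 r \frac{1}{2 r} = \frac{5}{2}$)
$Q{\left(Z \right)} = 10$ ($Q{\left(Z \right)} = \frac{5}{2} \cdot 4 = 10$)
$-137 + J Q{\left(13 \right)} = -137 - \frac{1130}{9} = - \frac{2363}{9}$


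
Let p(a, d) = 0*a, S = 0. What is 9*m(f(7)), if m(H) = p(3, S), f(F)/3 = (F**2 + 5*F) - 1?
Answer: 0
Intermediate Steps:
f(F) = -3 + 3*F**2 + 15*F (f(F) = 3*((F**2 + 5*F) - 1) = 3*(-1 + F**2 + 5*F) = -3 + 3*F**2 + 15*F)
p(a, d) = 0
m(H) = 0
9*m(f(7)) = 9*0 = 0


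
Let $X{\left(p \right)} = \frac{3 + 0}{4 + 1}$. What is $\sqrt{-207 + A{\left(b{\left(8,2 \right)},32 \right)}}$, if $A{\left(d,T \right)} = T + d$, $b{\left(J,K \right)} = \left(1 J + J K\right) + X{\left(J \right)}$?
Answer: $\frac{4 i \sqrt{235}}{5} \approx 12.264 i$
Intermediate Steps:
$X{\left(p \right)} = \frac{3}{5}$
$b{\left(J,K \right)} = \frac{3}{5} + J + J K$ ($b{\left(J,K \right)} = \left(1 J + J K\right) + \frac{3}{5} = \left(J + J K\right) + \frac{3}{5} = \frac{3}{5} + J + J K$)
$\sqrt{-207 + A{\left(b{\left(8,2 \right)},32 \right)}} = \sqrt{-207 + \left(32 + \left(\frac{3}{5} + 8 + 8 \cdot 2\right)\right)} = \sqrt{-207 + \left(32 + \left(\frac{3}{5} + 8 + 16\right)\right)} = \sqrt{-207 + \left(32 + \frac{123}{5}\right)} = \sqrt{-207 + \frac{283}{5}} = \sqrt{- \frac{752}{5}} = \frac{4 i \sqrt{235}}{5}$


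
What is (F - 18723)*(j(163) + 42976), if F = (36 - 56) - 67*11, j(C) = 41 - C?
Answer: -834795920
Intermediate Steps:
F = -757 (F = -20 - 737 = -757)
(F - 18723)*(j(163) + 42976) = (-757 - 18723)*((41 - 1*163) + 42976) = -19480*((41 - 163) + 42976) = -19480*(-122 + 42976) = -19480*42854 = -834795920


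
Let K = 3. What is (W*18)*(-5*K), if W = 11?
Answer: -2970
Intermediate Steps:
(W*18)*(-5*K) = (11*18)*(-5*3) = 198*(-15) = -2970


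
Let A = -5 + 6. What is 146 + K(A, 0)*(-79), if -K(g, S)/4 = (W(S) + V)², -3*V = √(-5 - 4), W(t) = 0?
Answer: -170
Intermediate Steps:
V = -I (V = -√(-5 - 4)/3 = -I ≈ -1.0*I)
A = 1
K(g, S) = 4 (K(g, S) = -4*(0 - I)² = -4*(-I)² = -4*(-1) = 4)
146 + K(A, 0)*(-79) = 146 + 4*(-79) = 146 - 316 = -170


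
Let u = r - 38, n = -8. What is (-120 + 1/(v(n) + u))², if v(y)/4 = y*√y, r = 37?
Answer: (1858560*√2 + 117950159*I)/(128*√2 + 8191*I) ≈ 14400.0 - 2.6513*I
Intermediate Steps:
v(y) = 4*y^(3/2) (v(y) = 4*(y*√y) = 4*y^(3/2))
u = -1 (u = 37 - 38 = -1)
(-120 + 1/(v(n) + u))² = (-120 + 1/(4*(-8)^(3/2) - 1))² = (-120 + 1/(4*(-16*I*√2) - 1))² = (-120 + 1/(-64*I*√2 - 1))² = (-120 + 1/(-1 - 64*I*√2))²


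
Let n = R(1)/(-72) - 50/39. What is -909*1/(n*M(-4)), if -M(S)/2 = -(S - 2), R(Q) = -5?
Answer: -70902/1135 ≈ -62.469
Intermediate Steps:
n = -1135/936 (n = -5/(-72) - 50/39 = -5*(-1/72) - 50*1/39 = 5/72 - 50/39 = -1135/936 ≈ -1.2126)
M(S) = -4 + 2*S (M(S) = -(-2)*(S - 2) = -(-2)*(-2 + S) = -2*(2 - S) = -4 + 2*S)
-909*1/(n*M(-4)) = -909*(-936/(1135*(-4 + 2*(-4)))) = -909*(-936/(1135*(-4 - 8))) = -909/((-1135/936*(-12))) = -909/1135/78 = -909*78/1135 = -70902/1135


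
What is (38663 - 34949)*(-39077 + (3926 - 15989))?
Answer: -189933960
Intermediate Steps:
(38663 - 34949)*(-39077 + (3926 - 15989)) = 3714*(-39077 - 12063) = 3714*(-51140) = -189933960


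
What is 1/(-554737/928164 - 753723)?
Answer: -928164/699579109309 ≈ -1.3267e-6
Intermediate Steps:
1/(-554737/928164 - 753723) = 1/(-699579109309/928164) = -928164/699579109309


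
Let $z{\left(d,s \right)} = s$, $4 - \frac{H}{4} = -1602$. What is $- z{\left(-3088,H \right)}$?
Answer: $-6424$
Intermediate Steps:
$H = 6424$ ($H = 16 - -6408 = 16 + 6408 = 6424$)
$- z{\left(-3088,H \right)} = \left(-1\right) 6424 = -6424$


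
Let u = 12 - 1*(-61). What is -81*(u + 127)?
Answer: -16200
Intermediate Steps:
u = 73 (u = 12 + 61 = 73)
-81*(u + 127) = -81*(73 + 127) = -81*200 = -16200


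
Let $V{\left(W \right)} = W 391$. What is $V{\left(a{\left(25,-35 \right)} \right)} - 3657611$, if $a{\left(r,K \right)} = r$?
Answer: $-3647836$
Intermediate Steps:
$V{\left(W \right)} = 391 W$
$V{\left(a{\left(25,-35 \right)} \right)} - 3657611 = 391 \cdot 25 - 3657611 = 9775 - 3657611 = -3647836$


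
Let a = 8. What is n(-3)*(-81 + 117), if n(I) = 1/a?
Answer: 9/2 ≈ 4.5000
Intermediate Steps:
n(I) = ⅛ (n(I) = 1/8 = ⅛)
n(-3)*(-81 + 117) = (-81 + 117)/8 = (⅛)*36 = 9/2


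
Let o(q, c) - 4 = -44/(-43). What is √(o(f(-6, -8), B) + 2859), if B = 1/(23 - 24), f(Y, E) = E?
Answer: √5295579/43 ≈ 53.517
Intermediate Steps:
B = -1 (B = 1/(-1) = -1)
o(q, c) = 216/43 (o(q, c) = 4 - 44/(-43) = 4 - 44*(-1/43) = 4 + 44/43 = 216/43)
√(o(f(-6, -8), B) + 2859) = √(216/43 + 2859) = √(123153/43) = √5295579/43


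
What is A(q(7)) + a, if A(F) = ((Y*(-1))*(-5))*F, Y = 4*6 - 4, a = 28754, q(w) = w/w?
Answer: 28854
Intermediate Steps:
q(w) = 1
Y = 20 (Y = 24 - 4 = 20)
A(F) = 100*F (A(F) = ((20*(-1))*(-5))*F = (-20*(-5))*F = 100*F)
A(q(7)) + a = 100*1 + 28754 = 100 + 28754 = 28854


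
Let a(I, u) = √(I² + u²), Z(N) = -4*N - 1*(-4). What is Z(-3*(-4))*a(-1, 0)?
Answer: -44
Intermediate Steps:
Z(N) = 4 - 4*N (Z(N) = -4*N + 4 = 4 - 4*N)
Z(-3*(-4))*a(-1, 0) = (4 - (-12)*(-4))*√((-1)² + 0²) = (4 - 4*12)*√(1 + 0) = (4 - 48)*√1 = -44*1 = -44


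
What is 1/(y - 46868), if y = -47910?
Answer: -1/94778 ≈ -1.0551e-5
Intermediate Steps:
1/(y - 46868) = 1/(-47910 - 46868) = 1/(-94778) = -1/94778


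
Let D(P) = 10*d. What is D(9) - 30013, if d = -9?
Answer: -30103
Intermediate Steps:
D(P) = -90 (D(P) = 10*(-9) = -90)
D(9) - 30013 = -90 - 30013 = -30103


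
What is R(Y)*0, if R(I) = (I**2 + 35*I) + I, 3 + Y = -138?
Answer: 0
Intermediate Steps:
Y = -141 (Y = -3 - 138 = -141)
R(I) = I**2 + 36*I
R(Y)*0 = -141*(36 - 141)*0 = -141*(-105)*0 = 14805*0 = 0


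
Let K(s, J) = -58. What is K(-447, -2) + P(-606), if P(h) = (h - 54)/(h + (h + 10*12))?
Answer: -5223/91 ≈ -57.396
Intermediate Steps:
P(h) = (-54 + h)/(120 + 2*h) (P(h) = (-54 + h)/(h + (h + 120)) = (-54 + h)/(h + (120 + h)) = (-54 + h)/(120 + 2*h))
K(-447, -2) + P(-606) = -58 + (-54 - 606)/(2*(60 - 606)) = -58 + (½)*(-660)/(-546) = -58 + (½)*(-1/546)*(-660) = -58 + 55/91 = -5223/91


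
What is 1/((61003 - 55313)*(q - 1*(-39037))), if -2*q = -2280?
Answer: 1/228607130 ≈ 4.3743e-9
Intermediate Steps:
q = 1140 (q = -1/2*(-2280) = 1140)
1/((61003 - 55313)*(q - 1*(-39037))) = 1/((61003 - 55313)*(1140 - 1*(-39037))) = 1/(5690*(1140 + 39037)) = (1/5690)/40177 = (1/5690)*(1/40177) = 1/228607130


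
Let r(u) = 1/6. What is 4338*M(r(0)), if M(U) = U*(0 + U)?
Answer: 241/2 ≈ 120.50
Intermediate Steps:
r(u) = ⅙ (r(u) = 1*(⅙) = ⅙)
M(U) = U² (M(U) = U*U = U²)
4338*M(r(0)) = 4338*(⅙)² = 4338*(1/36) = 241/2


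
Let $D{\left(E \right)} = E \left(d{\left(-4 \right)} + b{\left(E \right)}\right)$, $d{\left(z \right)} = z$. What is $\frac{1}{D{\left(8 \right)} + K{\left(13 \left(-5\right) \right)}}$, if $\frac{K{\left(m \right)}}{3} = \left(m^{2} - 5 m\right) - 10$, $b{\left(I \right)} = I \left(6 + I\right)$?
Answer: $\frac{1}{14484} \approx 6.9042 \cdot 10^{-5}$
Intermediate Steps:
$D{\left(E \right)} = E \left(-4 + E \left(6 + E\right)\right)$
$K{\left(m \right)} = -30 - 15 m + 3 m^{2}$ ($K{\left(m \right)} = 3 \left(\left(m^{2} - 5 m\right) - 10\right) = 3 \left(-10 + m^{2} - 5 m\right) = -30 - 15 m + 3 m^{2}$)
$\frac{1}{D{\left(8 \right)} + K{\left(13 \left(-5\right) \right)}} = \frac{1}{8 \left(-4 + 8 \left(6 + 8\right)\right) - \left(30 - 12675 + 15 \cdot 13 \left(-5\right)\right)} = \frac{1}{8 \left(-4 + 8 \cdot 14\right) - \left(-945 - 12675\right)} = \frac{1}{8 \left(-4 + 112\right) + \left(-30 + 975 + 3 \cdot 4225\right)} = \frac{1}{8 \cdot 108 + \left(-30 + 975 + 12675\right)} = \frac{1}{864 + 13620} = \frac{1}{14484}$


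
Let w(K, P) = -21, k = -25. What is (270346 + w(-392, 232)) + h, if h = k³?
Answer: 254700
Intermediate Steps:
h = -15625 (h = (-25)³ = -15625)
(270346 + w(-392, 232)) + h = (270346 - 21) - 15625 = 270325 - 15625 = 254700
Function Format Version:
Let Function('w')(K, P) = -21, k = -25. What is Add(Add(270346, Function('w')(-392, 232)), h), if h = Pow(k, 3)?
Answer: 254700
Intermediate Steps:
h = -15625 (h = Pow(-25, 3) = -15625)
Add(Add(270346, Function('w')(-392, 232)), h) = Add(Add(270346, -21), -15625) = Add(270325, -15625) = 254700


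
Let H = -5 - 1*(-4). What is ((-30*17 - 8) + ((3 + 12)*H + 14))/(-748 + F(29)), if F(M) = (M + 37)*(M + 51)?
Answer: -519/4532 ≈ -0.11452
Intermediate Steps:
F(M) = (37 + M)*(51 + M)
H = -1 (H = -5 + 4 = -1)
((-30*17 - 8) + ((3 + 12)*H + 14))/(-748 + F(29)) = ((-30*17 - 8) + ((3 + 12)*(-1) + 14))/(-748 + (1887 + 29² + 88*29)) = ((-510 - 8) + (15*(-1) + 14))/(-748 + (1887 + 841 + 2552)) = (-518 + (-15 + 14))/(-748 + 5280) = (-518 - 1)/4532 = -519*1/4532 = -519/4532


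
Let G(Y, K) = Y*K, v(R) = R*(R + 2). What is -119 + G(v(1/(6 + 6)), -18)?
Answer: -977/8 ≈ -122.13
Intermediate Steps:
v(R) = R*(2 + R)
G(Y, K) = K*Y
-119 + G(v(1/(6 + 6)), -18) = -119 - 18*(2 + 1/(6 + 6))/(6 + 6) = -119 - 18*(2 + 1/12)/12 = -119 - 3*(2 + 1/12)/2 = -119 - 3*25/(2*12) = -119 - 18*25/144 = -119 - 25/8 = -977/8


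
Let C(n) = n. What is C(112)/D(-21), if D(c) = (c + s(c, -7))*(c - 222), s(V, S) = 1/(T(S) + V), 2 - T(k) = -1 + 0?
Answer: 224/10233 ≈ 0.021890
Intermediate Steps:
T(k) = 3 (T(k) = 2 - (-1 + 0) = 2 - 1*(-1) = 2 + 1 = 3)
s(V, S) = 1/(3 + V)
D(c) = (-222 + c)*(c + 1/(3 + c)) (D(c) = (c + 1/(3 + c))*(c - 222) = (c + 1/(3 + c))*(-222 + c) = (-222 + c)*(c + 1/(3 + c)))
C(112)/D(-21) = 112/(((-222 - 21 - 21*(-222 - 21)*(3 - 21))/(3 - 21))) = 112/(((-222 - 21 - 21*(-243)*(-18))/(-18))) = 112/((-(-222 - 21 - 91854)/18)) = 112/((-1/18*(-92097))) = 112/(10233/2) = 112*(2/10233) = 224/10233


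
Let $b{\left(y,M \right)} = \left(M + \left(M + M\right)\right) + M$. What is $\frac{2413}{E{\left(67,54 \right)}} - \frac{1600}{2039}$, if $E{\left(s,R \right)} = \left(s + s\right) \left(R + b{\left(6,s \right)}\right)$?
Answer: $- \frac{64116693}{87978772} \approx -0.72878$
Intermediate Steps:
$b{\left(y,M \right)} = 4 M$ ($b{\left(y,M \right)} = \left(M + 2 M\right) + M = 3 M + M = 4 M$)
$E{\left(s,R \right)} = 2 s \left(R + 4 s\right)$ ($E{\left(s,R \right)} = \left(s + s\right) \left(R + 4 s\right) = 2 s \left(R + 4 s\right)$)
$\frac{2413}{E{\left(67,54 \right)}} - \frac{1600}{2039} = \frac{2413}{2 \cdot 67 \left(54 + 4 \cdot 67\right)} - \frac{1600}{2039} = \frac{2413}{2 \cdot 67 \left(54 + 268\right)} - \frac{1600}{2039} = \frac{2413}{2 \cdot 67 \cdot 322} - \frac{1600}{2039} = \frac{2413}{43148} - \frac{1600}{2039} = - \frac{64116693}{87978772}$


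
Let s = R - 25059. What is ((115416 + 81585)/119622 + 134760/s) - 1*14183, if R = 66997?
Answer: -11854596579355/836117906 ≈ -14178.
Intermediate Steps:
s = 41938 (s = 66997 - 25059 = 41938)
((115416 + 81585)/119622 + 134760/s) - 1*14183 = ((115416 + 81585)/119622 + 134760/41938) - 1*14183 = (197001*(1/119622) + 134760*(1/41938)) - 14183 = (65667/39874 + 67380/20969) - 14183 = 4063681443/836117906 - 14183 = -11854596579355/836117906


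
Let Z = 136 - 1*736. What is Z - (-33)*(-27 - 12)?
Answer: -1887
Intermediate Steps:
Z = -600 (Z = 136 - 736 = -600)
Z - (-33)*(-27 - 12) = -600 - (-33)*(-27 - 12) = -600 - (-33)*(-39) = -600 - 1*1287 = -600 - 1287 = -1887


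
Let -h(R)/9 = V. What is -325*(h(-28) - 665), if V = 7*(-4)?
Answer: 134225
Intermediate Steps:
V = -28
h(R) = 252 (h(R) = -9*(-28) = 252)
-325*(h(-28) - 665) = -325*(252 - 665) = -325*(-413) = 134225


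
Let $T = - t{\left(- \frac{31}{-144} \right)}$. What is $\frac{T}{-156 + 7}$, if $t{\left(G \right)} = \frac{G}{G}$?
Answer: $\frac{1}{149} \approx 0.0067114$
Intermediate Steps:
$t{\left(G \right)} = 1$
$T = -1$ ($T = \left(-1\right) 1 = -1$)
$\frac{T}{-156 + 7} = \frac{1}{-156 + 7} \left(-1\right) = \frac{1}{-149} \left(-1\right) = \left(- \frac{1}{149}\right) \left(-1\right) = \frac{1}{149}$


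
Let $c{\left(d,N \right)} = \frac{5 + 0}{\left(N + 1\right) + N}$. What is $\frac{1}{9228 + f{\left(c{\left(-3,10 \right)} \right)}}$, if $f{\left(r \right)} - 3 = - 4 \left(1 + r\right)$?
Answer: $\frac{21}{193747} \approx 0.00010839$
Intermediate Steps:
$c{\left(d,N \right)} = \frac{5}{1 + 2 N}$ ($c{\left(d,N \right)} = \frac{5}{\left(1 + N\right) + N} = \frac{5}{1 + 2 N}$)
$f{\left(r \right)} = -1 - 4 r$ ($f{\left(r \right)} = 3 - 4 \left(1 + r\right) = 3 - \left(4 + 4 r\right) = -1 - 4 r$)
$\frac{1}{9228 + f{\left(c{\left(-3,10 \right)} \right)}} = \frac{1}{9228 - \left(1 + 4 \frac{5}{1 + 2 \cdot 10}\right)} = \frac{1}{9228 - \left(1 + 4 \frac{5}{1 + 20}\right)} = \frac{1}{9228 - \left(1 + 4 \cdot \frac{5}{21}\right)} = \frac{1}{9228 - \left(1 + 4 \cdot 5 \cdot \frac{1}{21}\right)} = \frac{1}{9228 - \frac{41}{21}} = \frac{1}{\frac{193747}{21}} = \frac{21}{193747}$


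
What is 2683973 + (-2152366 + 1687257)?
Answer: 2218864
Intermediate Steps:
2683973 + (-2152366 + 1687257) = 2683973 - 465109 = 2218864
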